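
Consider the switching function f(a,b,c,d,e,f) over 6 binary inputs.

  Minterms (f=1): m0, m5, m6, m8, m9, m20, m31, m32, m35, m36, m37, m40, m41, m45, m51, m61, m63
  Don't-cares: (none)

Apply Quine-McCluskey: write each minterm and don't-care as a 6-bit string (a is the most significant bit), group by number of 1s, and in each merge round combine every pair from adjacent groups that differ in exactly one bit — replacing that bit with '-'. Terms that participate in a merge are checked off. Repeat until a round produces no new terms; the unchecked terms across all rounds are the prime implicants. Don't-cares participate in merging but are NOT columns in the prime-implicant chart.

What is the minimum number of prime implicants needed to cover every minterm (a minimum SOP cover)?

9

Round 0: 000000✓ 000101✓ 000110 001000✓ 001001✓ 010100 011111✓ 100000✓ 100011✓ 100100✓ 100101✓ 101000✓ 101001✓ 101101✓ 110011✓ 111101✓ 111111✓
Round 1: -00000✓ -00101 -01000✓ -01001✓ -11111 00-000✓ 00100-✓ 1-0011 1-1101 10-000✓ 10-101 100-00 10010- 101-01 10100-✓ 1111-1
Round 2: -0-000 -0100-
PIs = {-0-000, -00101, -0100-, -11111, 000110, 010100, 1-0011, 1-1101, 10-101, 100-00, 10010-, 101-01, 1111-1}
Coverage chart:
  m0: -0-000 ←essential
  m5: -00101 ←essential
  m6: 000110 ←essential
  m8: -0-000,-0100-
  m9: -0100- ←essential
  m20: 010100 ←essential
  m31: -11111 ←essential
  m32: -0-000,100-00
  m35: 1-0011 ←essential
  m36: 100-00,10010-
  m37: -00101,10-101,10010-
  m40: -0-000,-0100-
  m41: -0100-,101-01
  m45: 1-1101,10-101,101-01
  m51: 1-0011 ←essential
  m61: 1-1101,1111-1
  m63: -11111,1111-1
Essential: -0-000, -00101, -0100-, -11111, 000110, 010100, 1-0011
Petrick residual → 1-1101, 100-00
Min cover (9 terms): b'd'e'f' + b'c'de'f + b'cd'e' + bcdef + a'b'c'def' + a'bc'de'f' + ac'd'ef + acde'f + ab'c'e'f'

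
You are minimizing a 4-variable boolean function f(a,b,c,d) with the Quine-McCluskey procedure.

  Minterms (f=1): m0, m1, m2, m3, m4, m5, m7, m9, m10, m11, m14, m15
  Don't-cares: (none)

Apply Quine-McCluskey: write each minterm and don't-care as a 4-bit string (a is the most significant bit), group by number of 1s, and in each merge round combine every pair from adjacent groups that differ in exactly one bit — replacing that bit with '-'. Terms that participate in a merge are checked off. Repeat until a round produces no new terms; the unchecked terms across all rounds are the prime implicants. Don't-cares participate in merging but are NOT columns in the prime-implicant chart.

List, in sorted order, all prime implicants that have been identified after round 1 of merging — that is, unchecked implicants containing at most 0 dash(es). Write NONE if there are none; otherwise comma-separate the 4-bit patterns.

NONE

[col 0] 0000*, 0001*, 0010*, 0011*, 0100*, 0101*, 0111*, 1001*, 1010*, 1011*, 1110*, 1111*
[col 1] -001*, -010*, -011*, -111*, 0-00*, 0-01*, 0-11*, 00-0*, 00-1*, 000-*, 001-*, 01-1*, 010-*, 1-10*, 1-11*, 10-1*, 101-*, 111-*
[col 2] --11, -0-1, -01-, 0--1, 0-0-, 00--, 1-1-
Prime implicants: --11, -0-1, -01-, 0--1, 0-0-, 00--, 1-1-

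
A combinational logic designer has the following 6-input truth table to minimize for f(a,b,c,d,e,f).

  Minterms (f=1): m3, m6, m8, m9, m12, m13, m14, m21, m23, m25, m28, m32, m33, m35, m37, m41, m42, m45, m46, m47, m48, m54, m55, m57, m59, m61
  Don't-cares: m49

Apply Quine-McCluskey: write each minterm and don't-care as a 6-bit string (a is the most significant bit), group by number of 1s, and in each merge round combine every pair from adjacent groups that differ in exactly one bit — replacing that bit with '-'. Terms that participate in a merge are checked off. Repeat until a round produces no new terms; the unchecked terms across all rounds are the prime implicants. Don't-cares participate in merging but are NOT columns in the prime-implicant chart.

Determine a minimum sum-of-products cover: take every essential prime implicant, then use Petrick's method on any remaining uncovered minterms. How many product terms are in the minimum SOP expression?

13

size-2^0 implicants → 000011(✓)  000110(✓)  001000(✓)  001001(✓)  001100(✓)  001101(✓)  001110(✓)  010101(✓)  010111(✓)  011001(✓)  011100(✓)  100000(✓)  100001(✓)  100011(✓)  100101(✓)  101001(✓)  101010(✓)  101101(✓)  101110(✓)  101111(✓)  110000(✓)  110001(✓)  110110(✓)  110111(✓)  111001(✓)  111011(✓)  111101(✓)
size-2^1 implicants → -00011  -01001(✓)  -01101(✓)  -01110  -10111  -11001(✓)  0-1001(✓)  0-1100  00-110  001-00(✓)  001-01(✓)  00100-(✓)  0011-0  00110-(✓)  0101-1  1-0000(✓)  1-0001(✓)  1-1001(✓)  1-1101(✓)  10-001(✓)  10-101(✓)  100-01(✓)  1000-1  10000-(✓)  101-01(✓)  101-10  1011-1  10111-  11-001(✓)  11000-(✓)  11011-  111-01(✓)  1110-1
size-2^2 implicants → --1001  -01-01  001-0-  1--001  1-000-  1-1-01  10--01
Unchecked terms (primes): --1001, -00011, -01-01, -01110, -10111, 0-1100, 00-110, 001-0-, 0011-0, 0101-1, 1--001, 1-000-, 1-1-01, 10--01, 1000-1, 101-10, 1011-1, 10111-, 11011-, 1110-1
Minterm coverage:
  m3 ⊆ -00011 [E]
  m6 ⊆ 00-110 [E]
  m8 ⊆ 001-0- [E]
  m9 ⊆ --1001,-01-01,001-0-
  m12 ⊆ 0-1100,001-0-,0011-0
  m13 ⊆ -01-01,001-0-
  m14 ⊆ -01110,00-110,0011-0
  m21 ⊆ 0101-1 [E]
  m23 ⊆ -10111,0101-1
  m25 ⊆ --1001 [E]
  m28 ⊆ 0-1100 [E]
  m32 ⊆ 1-000- [E]
  m33 ⊆ 1--001,1-000-,10--01,1000-1
  m35 ⊆ -00011,1000-1
  m37 ⊆ 10--01 [E]
  m41 ⊆ --1001,-01-01,1--001,1-1-01,10--01
  m42 ⊆ 101-10 [E]
  m45 ⊆ -01-01,1-1-01,10--01,1011-1
  m46 ⊆ -01110,101-10,10111-
  m47 ⊆ 1011-1,10111-
  m48 ⊆ 1-000- [E]
  m54 ⊆ 11011- [E]
  m55 ⊆ -10111,11011-
  m57 ⊆ --1001,1--001,1-1-01,1110-1
  m59 ⊆ 1110-1 [E]
  m61 ⊆ 1-1-01 [E]
E = {--1001, -00011, 0-1100, 00-110, 001-0-, 0101-1, 1-000-, 1-1-01, 10--01, 101-10, 11011-, 1110-1}
Petrick residual → 1011-1
Cover = cd'e'f + b'c'd'ef + a'cde'f' + a'b'def' + a'b'ce' + a'bc'df + ac'd'e' + ace'f + ab'e'f + ab'cef' + ab'cdf + abc'de + abcd'f  |cover|=13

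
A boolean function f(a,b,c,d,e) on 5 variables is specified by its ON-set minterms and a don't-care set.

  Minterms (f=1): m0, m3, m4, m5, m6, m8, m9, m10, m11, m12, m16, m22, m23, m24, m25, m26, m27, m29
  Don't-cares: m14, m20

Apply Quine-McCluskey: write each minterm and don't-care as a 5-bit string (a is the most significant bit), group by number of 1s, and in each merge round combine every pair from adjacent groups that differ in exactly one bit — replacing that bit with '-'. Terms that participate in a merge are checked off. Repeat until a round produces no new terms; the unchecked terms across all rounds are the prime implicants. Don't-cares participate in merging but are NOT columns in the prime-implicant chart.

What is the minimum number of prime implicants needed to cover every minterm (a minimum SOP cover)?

[col 0] 00000*, 00011*, 00100*, 00101*, 00110*, 01000*, 01001*, 01010*, 01011*, 01100*, 01110*, 10000*, 10100*, 10110*, 10111*, 11000*, 11001*, 11010*, 11011*, 11101*
[col 1] -0000*, -0100*, -0110*, -1000*, -1001*, -1010*, -1011*, 0-000*, 0-011, 0-100*, 0-110*, 00-00*, 001-0*, 0010-, 01-00*, 01-10*, 010-0*, 010-1*, 0100-*, 0101-*, 011-0*, 1-000*, 10-00*, 101-0*, 1011-, 11-01, 110-0*, 110-1*, 1100-*, 1101-*
[col 2] --000, -0-00, -01-0, -10-0*, -10-1*, -100-*, -101-*, 0--00, 0-1-0, 01--0, 010--*, 110--*
[col 3] -10--
Prime implicants: --000, -0-00, -01-0, -10--, 0--00, 0-011, 0-1-0, 0010-, 01--0, 1011-, 11-01
PI chart (minterm → PIs covering it):
  0 | --000,-0-00,0--00
  3 | 0-011  (sole → essential)
  4 | -0-00,-01-0,0--00,0-1-0,0010-
  5 | 0010-  (sole → essential)
  6 | -01-0,0-1-0
  8 | --000,-10--,0--00,01--0
  9 | -10--  (sole → essential)
  10 | -10--,01--0
  11 | -10--,0-011
  12 | 0--00,0-1-0,01--0
  16 | --000,-0-00
  22 | -01-0,1011-
  23 | 1011-  (sole → essential)
  24 | --000,-10--
  25 | -10--,11-01
  26 | -10--  (sole → essential)
  27 | -10--  (sole → essential)
  29 | 11-01  (sole → essential)
Essential prime implicants: -10--, 0-011, 0010-, 1011-, 11-01
Petrick residual → --000, 0-1-0
Minimum SOP uses 7 PIs: c'd'e' + bc' + a'c'de + a'ce' + a'b'cd' + ab'cd + abd'e

7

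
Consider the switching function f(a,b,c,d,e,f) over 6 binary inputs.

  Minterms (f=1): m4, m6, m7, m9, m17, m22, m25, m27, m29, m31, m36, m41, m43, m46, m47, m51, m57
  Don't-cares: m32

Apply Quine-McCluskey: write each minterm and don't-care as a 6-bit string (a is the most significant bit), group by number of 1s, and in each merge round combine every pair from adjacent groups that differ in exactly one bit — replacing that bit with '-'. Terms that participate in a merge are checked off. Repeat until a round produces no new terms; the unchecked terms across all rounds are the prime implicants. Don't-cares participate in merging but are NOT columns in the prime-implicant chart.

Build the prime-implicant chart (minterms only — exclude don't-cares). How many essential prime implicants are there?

[col 0] 000100*, 000110*, 000111*, 001001*, 010001*, 010110*, 011001*, 011011*, 011101*, 011111*, 100000*, 100100*, 101001*, 101011*, 101110*, 101111*, 110011, 111001*
[col 1] -00100, -01001*, -11001*, 0-0110, 0-1001*, 0001-0, 00011-, 01-001, 011-01*, 011-11*, 0110-1*, 0111-1*, 1-1001*, 100-00, 101-11, 1010-1, 10111-
[col 2] --1001, 011--1
Prime implicants: --1001, -00100, 0-0110, 0001-0, 00011-, 01-001, 011--1, 100-00, 101-11, 1010-1, 10111-, 110011
PI chart (minterm → PIs covering it):
  4 | -00100,0001-0
  6 | 0-0110,0001-0,00011-
  7 | 00011-  (sole → essential)
  9 | --1001  (sole → essential)
  17 | 01-001  (sole → essential)
  22 | 0-0110  (sole → essential)
  25 | --1001,01-001,011--1
  27 | 011--1  (sole → essential)
  29 | 011--1  (sole → essential)
  31 | 011--1  (sole → essential)
  36 | -00100,100-00
  41 | --1001,1010-1
  43 | 101-11,1010-1
  46 | 10111-  (sole → essential)
  47 | 101-11,10111-
  51 | 110011  (sole → essential)
  57 | --1001  (sole → essential)
Essential prime implicants: --1001, 0-0110, 00011-, 01-001, 011--1, 10111-, 110011

7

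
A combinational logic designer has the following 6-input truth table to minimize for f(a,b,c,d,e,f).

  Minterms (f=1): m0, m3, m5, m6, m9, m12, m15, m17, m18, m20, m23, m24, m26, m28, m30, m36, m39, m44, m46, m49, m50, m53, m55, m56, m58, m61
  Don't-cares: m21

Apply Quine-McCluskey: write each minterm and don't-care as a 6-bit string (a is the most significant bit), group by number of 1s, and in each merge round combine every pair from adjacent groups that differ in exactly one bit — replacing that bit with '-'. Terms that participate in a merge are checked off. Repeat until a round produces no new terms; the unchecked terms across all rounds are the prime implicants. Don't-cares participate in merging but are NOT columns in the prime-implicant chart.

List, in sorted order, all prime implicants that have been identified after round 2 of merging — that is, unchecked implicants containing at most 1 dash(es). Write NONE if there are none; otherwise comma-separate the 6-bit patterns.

size-2^0 implicants → 000000  000011  000101(✓)  000110  001001  001100(✓)  001111  010001(✓)  010010(✓)  010100(✓)  010101(✓)  010111(✓)  011000(✓)  011010(✓)  011100(✓)  011110(✓)  100100(✓)  100111(✓)  101100(✓)  101110(✓)  110001(✓)  110010(✓)  110101(✓)  110111(✓)  111000(✓)  111010(✓)  111101(✓)
size-2^1 implicants → -01100  -10001(✓)  -10010(✓)  -10101(✓)  -10111(✓)  -11000(✓)  -11010(✓)  0-0101  0-1100  01-010(✓)  01-100  010-01(✓)  0101-1(✓)  01010-  011-00(✓)  011-10(✓)  0110-0(✓)  0111-0(✓)  1-0111  10-100  1011-0  11-010(✓)  11-101  110-01(✓)  1101-1(✓)  1110-0(✓)
size-2^2 implicants → -1-010  -10-01  -101-1  -110-0  011--0
Unchecked terms (primes): -01100, -1-010, -10-01, -101-1, -110-0, 0-0101, 0-1100, 000000, 000011, 000110, 001001, 001111, 01-100, 01010-, 011--0, 1-0111, 10-100, 1011-0, 11-101

-01100, 0-0101, 0-1100, 000000, 000011, 000110, 001001, 001111, 01-100, 01010-, 1-0111, 10-100, 1011-0, 11-101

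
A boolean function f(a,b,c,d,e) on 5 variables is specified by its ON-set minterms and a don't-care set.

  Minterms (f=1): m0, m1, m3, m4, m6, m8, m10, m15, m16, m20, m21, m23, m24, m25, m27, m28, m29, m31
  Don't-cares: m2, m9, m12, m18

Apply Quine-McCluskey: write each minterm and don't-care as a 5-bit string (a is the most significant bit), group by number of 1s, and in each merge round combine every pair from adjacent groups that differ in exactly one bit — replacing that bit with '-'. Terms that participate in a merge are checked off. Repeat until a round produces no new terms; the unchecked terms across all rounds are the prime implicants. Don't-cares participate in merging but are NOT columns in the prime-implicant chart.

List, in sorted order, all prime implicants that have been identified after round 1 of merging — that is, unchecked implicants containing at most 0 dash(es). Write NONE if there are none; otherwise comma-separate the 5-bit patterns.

NONE

size-2^0 implicants → 00000(✓)  00001(✓)  00010(✓)  00011(✓)  00100(✓)  00110(✓)  01000(✓)  01001(✓)  01010(✓)  01100(✓)  01111(✓)  10000(✓)  10010(✓)  10100(✓)  10101(✓)  10111(✓)  11000(✓)  11001(✓)  11011(✓)  11100(✓)  11101(✓)  11111(✓)
size-2^1 implicants → -0000(✓)  -0010(✓)  -0100(✓)  -1000(✓)  -1001(✓)  -1100(✓)  -1111  0-000(✓)  0-001(✓)  0-010(✓)  0-100(✓)  00-00(✓)  00-10(✓)  000-0(✓)  000-1(✓)  0000-(✓)  0001-(✓)  001-0(✓)  01-00(✓)  010-0(✓)  0100-(✓)  1-000(✓)  1-100(✓)  1-101(✓)  1-111(✓)  10-00(✓)  100-0(✓)  101-1(✓)  1010-(✓)  11-00(✓)  11-01(✓)  11-11(✓)  110-1(✓)  1100-(✓)  111-1(✓)  1110-(✓)
size-2^2 implicants → --000(✓)  --100(✓)  -0-00(✓)  -00-0  -1-00(✓)  -100-  0--00(✓)  0-0-0  0-00-  00--0  000--  1--00(✓)  1-1-1  1-10-  11--1  11-0-
size-2^3 implicants → ---00
Unchecked terms (primes): ---00, -00-0, -100-, -1111, 0-0-0, 0-00-, 00--0, 000--, 1-1-1, 1-10-, 11--1, 11-0-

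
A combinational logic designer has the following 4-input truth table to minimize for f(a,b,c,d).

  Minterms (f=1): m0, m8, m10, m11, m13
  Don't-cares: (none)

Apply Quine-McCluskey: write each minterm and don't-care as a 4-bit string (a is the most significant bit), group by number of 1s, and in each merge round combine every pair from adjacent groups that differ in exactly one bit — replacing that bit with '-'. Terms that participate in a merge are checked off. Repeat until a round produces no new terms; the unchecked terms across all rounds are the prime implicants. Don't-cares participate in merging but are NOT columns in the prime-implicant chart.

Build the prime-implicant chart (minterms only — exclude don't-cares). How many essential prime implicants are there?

3

[col 0] 0000*, 1000*, 1010*, 1011*, 1101
[col 1] -000, 10-0, 101-
Prime implicants: -000, 10-0, 101-, 1101
PI chart (minterm → PIs covering it):
  0 | -000  (sole → essential)
  8 | -000,10-0
  10 | 10-0,101-
  11 | 101-  (sole → essential)
  13 | 1101  (sole → essential)
Essential prime implicants: -000, 101-, 1101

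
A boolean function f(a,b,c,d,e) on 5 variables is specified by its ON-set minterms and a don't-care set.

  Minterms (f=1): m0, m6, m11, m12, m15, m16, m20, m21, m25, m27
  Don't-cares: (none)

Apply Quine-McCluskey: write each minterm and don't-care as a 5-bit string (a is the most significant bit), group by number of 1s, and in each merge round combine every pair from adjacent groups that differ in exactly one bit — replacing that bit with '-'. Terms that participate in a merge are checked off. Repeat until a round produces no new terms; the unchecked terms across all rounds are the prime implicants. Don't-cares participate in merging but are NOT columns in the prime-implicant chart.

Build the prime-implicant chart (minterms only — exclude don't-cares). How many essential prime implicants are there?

6

Round 0: 00000✓ 00110 01011✓ 01100 01111✓ 10000✓ 10100✓ 10101✓ 11001✓ 11011✓
Round 1: -0000 -1011 01-11 10-00 1010- 110-1
PIs = {-0000, -1011, 00110, 01-11, 01100, 10-00, 1010-, 110-1}
Coverage chart:
  m0: -0000 ←essential
  m6: 00110 ←essential
  m11: -1011,01-11
  m12: 01100 ←essential
  m15: 01-11 ←essential
  m16: -0000,10-00
  m20: 10-00,1010-
  m21: 1010- ←essential
  m25: 110-1 ←essential
  m27: -1011,110-1
Essential: -0000, 00110, 01-11, 01100, 1010-, 110-1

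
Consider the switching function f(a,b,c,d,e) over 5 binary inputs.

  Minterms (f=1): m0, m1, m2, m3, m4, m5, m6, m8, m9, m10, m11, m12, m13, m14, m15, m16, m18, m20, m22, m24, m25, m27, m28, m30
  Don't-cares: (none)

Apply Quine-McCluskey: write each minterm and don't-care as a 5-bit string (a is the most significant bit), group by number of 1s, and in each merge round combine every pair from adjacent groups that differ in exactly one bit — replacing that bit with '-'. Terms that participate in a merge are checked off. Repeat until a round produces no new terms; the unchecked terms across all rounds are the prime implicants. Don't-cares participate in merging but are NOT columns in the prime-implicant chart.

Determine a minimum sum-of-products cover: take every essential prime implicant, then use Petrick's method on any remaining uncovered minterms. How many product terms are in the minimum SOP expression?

[col 0] 00000*, 00001*, 00010*, 00011*, 00100*, 00101*, 00110*, 01000*, 01001*, 01010*, 01011*, 01100*, 01101*, 01110*, 01111*, 10000*, 10010*, 10100*, 10110*, 11000*, 11001*, 11011*, 11100*, 11110*
[col 1] -0000*, -0010*, -0100*, -0110*, -1000*, -1001*, -1011*, -1100*, -1110*, 0-000*, 0-001*, 0-010*, 0-011*, 0-100*, 0-101*, 0-110*, 00-00*, 00-01*, 00-10*, 000-0*, 000-1*, 0000-*, 0001-*, 001-0*, 0010-*, 01-00*, 01-01*, 01-10*, 01-11*, 010-0*, 010-1*, 0100-*, 0101-*, 011-0*, 011-1*, 0110-*, 0111-*, 1-000*, 1-100*, 1-110*, 10-00*, 10-10*, 100-0*, 101-0*, 11-00*, 110-1*, 1100-*, 111-0*
[col 2] --000*, --100*, --110*, -0-00*, -0-10*, -00-0*, -01-0*, -1-00*, -10-1, -100-, -11-0*, 0--00*, 0--01*, 0--10*, 0-0-0*, 0-0-1*, 0-00-*, 0-01-*, 0-1-0*, 0-10-*, 00--0*, 00-0-*, 000--*, 01--0*, 01--1*, 01-0-*, 01-1-*, 010--*, 011--*, 1--00*, 1-1-0*, 10--0*
[col 3] ---00, --1-0, -0--0, 0---0, 0--0-, 0-0--, 01---
Prime implicants: ---00, --1-0, -0--0, -10-1, -100-, 0---0, 0--0-, 0-0--, 01---
PI chart (minterm → PIs covering it):
  0 | ---00,-0--0,0---0,0--0-,0-0--
  1 | 0--0-,0-0--
  2 | -0--0,0---0,0-0--
  3 | 0-0--  (sole → essential)
  4 | ---00,--1-0,-0--0,0---0,0--0-
  5 | 0--0-  (sole → essential)
  6 | --1-0,-0--0,0---0
  8 | ---00,-100-,0---0,0--0-,0-0--,01---
  9 | -10-1,-100-,0--0-,0-0--,01---
  10 | 0---0,0-0--,01---
  11 | -10-1,0-0--,01---
  12 | ---00,--1-0,0---0,0--0-,01---
  13 | 0--0-,01---
  14 | --1-0,0---0,01---
  15 | 01---  (sole → essential)
  16 | ---00,-0--0
  18 | -0--0  (sole → essential)
  20 | ---00,--1-0,-0--0
  22 | --1-0,-0--0
  24 | ---00,-100-
  25 | -10-1,-100-
  27 | -10-1  (sole → essential)
  28 | ---00,--1-0
  30 | --1-0  (sole → essential)
Essential prime implicants: --1-0, -0--0, -10-1, 0--0-, 0-0--, 01---
Petrick residual → ---00
Minimum SOP uses 7 PIs: d'e' + ce' + b'e' + bc'e + a'd' + a'c' + a'b

7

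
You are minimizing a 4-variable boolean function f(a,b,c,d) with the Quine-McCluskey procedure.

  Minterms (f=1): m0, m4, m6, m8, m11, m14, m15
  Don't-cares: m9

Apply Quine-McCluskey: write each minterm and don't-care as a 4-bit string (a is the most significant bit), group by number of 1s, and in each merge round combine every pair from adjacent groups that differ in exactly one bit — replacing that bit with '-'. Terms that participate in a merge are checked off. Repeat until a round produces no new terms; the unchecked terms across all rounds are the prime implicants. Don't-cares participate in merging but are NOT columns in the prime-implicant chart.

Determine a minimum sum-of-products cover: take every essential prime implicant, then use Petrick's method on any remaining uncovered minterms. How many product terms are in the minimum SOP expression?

Round 0: 0000✓ 0100✓ 0110✓ 1000✓ 1001✓ 1011✓ 1110✓ 1111✓
Round 1: -000 -110 0-00 01-0 1-11 10-1 100- 111-
PIs = {-000, -110, 0-00, 01-0, 1-11, 10-1, 100-, 111-}
Coverage chart:
  m0: -000,0-00
  m4: 0-00,01-0
  m6: -110,01-0
  m8: -000,100-
  m11: 1-11,10-1
  m14: -110,111-
  m15: 1-11,111-
(no essential prime implicants)
Petrick residual → -000, -110, 0-00, 1-11
Min cover (4 terms): b'c'd' + bcd' + a'c'd' + acd

4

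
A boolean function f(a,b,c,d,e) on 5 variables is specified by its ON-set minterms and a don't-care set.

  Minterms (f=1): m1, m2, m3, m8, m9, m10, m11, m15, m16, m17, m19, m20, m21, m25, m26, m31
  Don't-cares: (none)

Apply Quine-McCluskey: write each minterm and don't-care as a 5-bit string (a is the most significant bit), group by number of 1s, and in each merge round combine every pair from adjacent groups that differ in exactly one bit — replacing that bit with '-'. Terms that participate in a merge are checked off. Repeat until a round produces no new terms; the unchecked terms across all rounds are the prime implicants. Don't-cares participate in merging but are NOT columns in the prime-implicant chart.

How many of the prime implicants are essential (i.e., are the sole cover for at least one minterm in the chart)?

size-2^0 implicants → 00001(✓)  00010(✓)  00011(✓)  01000(✓)  01001(✓)  01010(✓)  01011(✓)  01111(✓)  10000(✓)  10001(✓)  10011(✓)  10100(✓)  10101(✓)  11001(✓)  11010(✓)  11111(✓)
size-2^1 implicants → -0001(✓)  -0011(✓)  -1001(✓)  -1010  -1111  0-001(✓)  0-010(✓)  0-011(✓)  000-1(✓)  0001-(✓)  01-11  010-0(✓)  010-1(✓)  0100-(✓)  0101-(✓)  1-001(✓)  10-00(✓)  10-01(✓)  100-1(✓)  1000-(✓)  1010-(✓)
size-2^2 implicants → --001  -00-1  0-0-1  0-01-  010--  10-0-
Unchecked terms (primes): --001, -00-1, -1010, -1111, 0-0-1, 0-01-, 01-11, 010--, 10-0-
Minterm coverage:
  m1 ⊆ --001,-00-1,0-0-1
  m2 ⊆ 0-01- [E]
  m3 ⊆ -00-1,0-0-1,0-01-
  m8 ⊆ 010-- [E]
  m9 ⊆ --001,0-0-1,010--
  m10 ⊆ -1010,0-01-,010--
  m11 ⊆ 0-0-1,0-01-,01-11,010--
  m15 ⊆ -1111,01-11
  m16 ⊆ 10-0- [E]
  m17 ⊆ --001,-00-1,10-0-
  m19 ⊆ -00-1 [E]
  m20 ⊆ 10-0- [E]
  m21 ⊆ 10-0- [E]
  m25 ⊆ --001 [E]
  m26 ⊆ -1010 [E]
  m31 ⊆ -1111 [E]
E = {--001, -00-1, -1010, -1111, 0-01-, 010--, 10-0-}

7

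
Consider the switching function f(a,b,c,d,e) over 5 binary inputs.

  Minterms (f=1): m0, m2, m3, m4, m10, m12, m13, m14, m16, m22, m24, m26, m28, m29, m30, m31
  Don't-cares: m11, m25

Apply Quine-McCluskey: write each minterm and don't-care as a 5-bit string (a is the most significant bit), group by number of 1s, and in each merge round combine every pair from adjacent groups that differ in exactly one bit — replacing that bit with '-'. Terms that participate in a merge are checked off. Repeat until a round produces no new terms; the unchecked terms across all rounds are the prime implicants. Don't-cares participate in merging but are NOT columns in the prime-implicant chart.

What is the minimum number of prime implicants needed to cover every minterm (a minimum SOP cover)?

7

size-2^0 implicants → 00000(✓)  00010(✓)  00011(✓)  00100(✓)  01010(✓)  01011(✓)  01100(✓)  01101(✓)  01110(✓)  10000(✓)  10110(✓)  11000(✓)  11001(✓)  11010(✓)  11100(✓)  11101(✓)  11110(✓)  11111(✓)
size-2^1 implicants → -0000  -1010(✓)  -1100(✓)  -1101(✓)  -1110(✓)  0-010(✓)  0-011(✓)  0-100  00-00  000-0  0001-(✓)  01-10(✓)  0101-(✓)  011-0(✓)  0110-(✓)  1-000  1-110  11-00(✓)  11-01(✓)  11-10(✓)  110-0(✓)  1100-(✓)  111-0(✓)  111-1(✓)  1110-(✓)  1111-(✓)
size-2^2 implicants → -1-10  -11-0  -110-  0-01-  11--0  11-0-  111--
Unchecked terms (primes): -0000, -1-10, -11-0, -110-, 0-01-, 0-100, 00-00, 000-0, 1-000, 1-110, 11--0, 11-0-, 111--
Minterm coverage:
  m0 ⊆ -0000,00-00,000-0
  m2 ⊆ 0-01-,000-0
  m3 ⊆ 0-01- [E]
  m4 ⊆ 0-100,00-00
  m10 ⊆ -1-10,0-01-
  m12 ⊆ -11-0,-110-,0-100
  m13 ⊆ -110- [E]
  m14 ⊆ -1-10,-11-0
  m16 ⊆ -0000,1-000
  m22 ⊆ 1-110 [E]
  m24 ⊆ 1-000,11--0,11-0-
  m26 ⊆ -1-10,11--0
  m28 ⊆ -11-0,-110-,11--0,11-0-,111--
  m29 ⊆ -110-,11-0-,111--
  m30 ⊆ -1-10,-11-0,1-110,11--0,111--
  m31 ⊆ 111-- [E]
E = {-110-, 0-01-, 1-110, 111--}
Petrick residual → -1-10, 00-00, 1-000
Cover = bde' + bcd' + a'c'd + a'b'd'e' + ac'd'e' + acde' + abc  |cover|=7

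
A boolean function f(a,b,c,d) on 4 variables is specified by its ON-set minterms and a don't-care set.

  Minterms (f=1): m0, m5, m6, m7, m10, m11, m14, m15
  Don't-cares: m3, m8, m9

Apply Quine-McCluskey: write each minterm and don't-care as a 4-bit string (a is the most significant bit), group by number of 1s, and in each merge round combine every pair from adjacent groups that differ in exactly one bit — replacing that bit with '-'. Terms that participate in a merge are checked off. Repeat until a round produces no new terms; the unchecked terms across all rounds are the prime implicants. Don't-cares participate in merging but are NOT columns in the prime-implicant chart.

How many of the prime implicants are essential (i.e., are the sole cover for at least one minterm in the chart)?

3

Round 0: 0000✓ 0011✓ 0101✓ 0110✓ 0111✓ 1000✓ 1001✓ 1010✓ 1011✓ 1110✓ 1111✓
Round 1: -000 -011✓ -110✓ -111✓ 0-11✓ 01-1 011-✓ 1-10✓ 1-11✓ 10-0✓ 10-1✓ 100-✓ 101-✓ 111-✓
Round 2: --11 -11- 1-1- 10--
PIs = {--11, -000, -11-, 01-1, 1-1-, 10--}
Coverage chart:
  m0: -000 ←essential
  m5: 01-1 ←essential
  m6: -11- ←essential
  m7: --11,-11-,01-1
  m10: 1-1-,10--
  m11: --11,1-1-,10--
  m14: -11-,1-1-
  m15: --11,-11-,1-1-
Essential: -000, -11-, 01-1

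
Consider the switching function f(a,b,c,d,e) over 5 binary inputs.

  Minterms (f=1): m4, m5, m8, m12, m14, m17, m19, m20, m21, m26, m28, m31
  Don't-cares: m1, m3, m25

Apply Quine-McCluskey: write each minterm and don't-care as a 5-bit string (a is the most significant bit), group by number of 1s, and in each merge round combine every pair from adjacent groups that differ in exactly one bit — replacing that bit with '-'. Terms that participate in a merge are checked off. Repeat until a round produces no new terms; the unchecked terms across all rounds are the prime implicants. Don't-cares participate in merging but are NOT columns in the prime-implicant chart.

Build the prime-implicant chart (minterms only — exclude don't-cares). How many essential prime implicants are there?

size-2^0 implicants → 00001(✓)  00011(✓)  00100(✓)  00101(✓)  01000(✓)  01100(✓)  01110(✓)  10001(✓)  10011(✓)  10100(✓)  10101(✓)  11001(✓)  11010  11100(✓)  11111
size-2^1 implicants → -0001(✓)  -0011(✓)  -0100(✓)  -0101(✓)  -1100(✓)  0-100(✓)  00-01(✓)  000-1(✓)  0010-(✓)  01-00  011-0  1-001  1-100(✓)  10-01(✓)  100-1(✓)  1010-(✓)
size-2^2 implicants → --100  -0-01  -00-1  -010-
Unchecked terms (primes): --100, -0-01, -00-1, -010-, 01-00, 011-0, 1-001, 11010, 11111
Minterm coverage:
  m4 ⊆ --100,-010-
  m5 ⊆ -0-01,-010-
  m8 ⊆ 01-00 [E]
  m12 ⊆ --100,01-00,011-0
  m14 ⊆ 011-0 [E]
  m17 ⊆ -0-01,-00-1,1-001
  m19 ⊆ -00-1 [E]
  m20 ⊆ --100,-010-
  m21 ⊆ -0-01,-010-
  m26 ⊆ 11010 [E]
  m28 ⊆ --100 [E]
  m31 ⊆ 11111 [E]
E = {--100, -00-1, 01-00, 011-0, 11010, 11111}

6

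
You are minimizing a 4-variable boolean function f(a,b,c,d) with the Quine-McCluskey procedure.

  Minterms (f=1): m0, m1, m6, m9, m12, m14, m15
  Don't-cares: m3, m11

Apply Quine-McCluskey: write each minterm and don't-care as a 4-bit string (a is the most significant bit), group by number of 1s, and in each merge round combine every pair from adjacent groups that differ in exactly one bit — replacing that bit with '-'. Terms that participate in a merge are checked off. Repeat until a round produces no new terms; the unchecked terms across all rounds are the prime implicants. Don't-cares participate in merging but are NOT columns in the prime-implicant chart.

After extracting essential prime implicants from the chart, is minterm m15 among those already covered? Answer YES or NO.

size-2^0 implicants → 0000(✓)  0001(✓)  0011(✓)  0110(✓)  1001(✓)  1011(✓)  1100(✓)  1110(✓)  1111(✓)
size-2^1 implicants → -001(✓)  -011(✓)  -110  00-1(✓)  000-  1-11  10-1(✓)  11-0  111-
size-2^2 implicants → -0-1
Unchecked terms (primes): -0-1, -110, 000-, 1-11, 11-0, 111-
Minterm coverage:
  m0 ⊆ 000- [E]
  m1 ⊆ -0-1,000-
  m6 ⊆ -110 [E]
  m9 ⊆ -0-1 [E]
  m12 ⊆ 11-0 [E]
  m14 ⊆ -110,11-0,111-
  m15 ⊆ 1-11,111-
E = {-0-1, -110, 000-, 11-0}

NO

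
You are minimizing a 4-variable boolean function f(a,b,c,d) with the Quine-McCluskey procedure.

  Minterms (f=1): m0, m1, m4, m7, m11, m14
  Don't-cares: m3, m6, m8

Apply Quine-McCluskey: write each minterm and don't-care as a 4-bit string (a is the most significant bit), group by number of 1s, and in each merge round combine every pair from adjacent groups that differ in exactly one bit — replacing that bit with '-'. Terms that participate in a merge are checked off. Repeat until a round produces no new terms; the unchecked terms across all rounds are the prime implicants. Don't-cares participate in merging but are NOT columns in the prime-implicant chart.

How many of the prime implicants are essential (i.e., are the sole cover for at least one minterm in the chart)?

2

[col 0] 0000*, 0001*, 0011*, 0100*, 0110*, 0111*, 1000*, 1011*, 1110*
[col 1] -000, -011, -110, 0-00, 0-11, 00-1, 000-, 01-0, 011-
Prime implicants: -000, -011, -110, 0-00, 0-11, 00-1, 000-, 01-0, 011-
PI chart (minterm → PIs covering it):
  0 | -000,0-00,000-
  1 | 00-1,000-
  4 | 0-00,01-0
  7 | 0-11,011-
  11 | -011  (sole → essential)
  14 | -110  (sole → essential)
Essential prime implicants: -011, -110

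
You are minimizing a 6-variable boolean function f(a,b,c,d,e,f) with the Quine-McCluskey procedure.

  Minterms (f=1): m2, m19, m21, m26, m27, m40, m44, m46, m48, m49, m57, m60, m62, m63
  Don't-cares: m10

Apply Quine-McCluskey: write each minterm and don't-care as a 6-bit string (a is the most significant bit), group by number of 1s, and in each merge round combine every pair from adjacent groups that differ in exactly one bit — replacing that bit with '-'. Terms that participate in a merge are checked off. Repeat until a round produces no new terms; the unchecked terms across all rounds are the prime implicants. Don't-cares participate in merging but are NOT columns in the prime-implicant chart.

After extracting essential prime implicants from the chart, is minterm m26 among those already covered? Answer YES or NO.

Round 0: 000010✓ 001010✓ 010011✓ 010101 011010✓ 011011✓ 101000✓ 101100✓ 101110✓ 110000✓ 110001✓ 111001✓ 111100✓ 111110✓ 111111✓
Round 1: 0-1010 00-010 01-011 01101- 1-1100✓ 1-1110✓ 101-00 1011-0✓ 11-001 11000- 1111-0✓ 11111-
Round 2: 1-11-0
PIs = {0-1010, 00-010, 01-011, 010101, 01101-, 1-11-0, 101-00, 11-001, 11000-, 11111-}
Coverage chart:
  m2: 00-010 ←essential
  m19: 01-011 ←essential
  m21: 010101 ←essential
  m26: 0-1010,01101-
  m27: 01-011,01101-
  m40: 101-00 ←essential
  m44: 1-11-0,101-00
  m46: 1-11-0 ←essential
  m48: 11000- ←essential
  m49: 11-001,11000-
  m57: 11-001 ←essential
  m60: 1-11-0 ←essential
  m62: 1-11-0,11111-
  m63: 11111- ←essential
Essential: 00-010, 01-011, 010101, 1-11-0, 101-00, 11-001, 11000-, 11111-

NO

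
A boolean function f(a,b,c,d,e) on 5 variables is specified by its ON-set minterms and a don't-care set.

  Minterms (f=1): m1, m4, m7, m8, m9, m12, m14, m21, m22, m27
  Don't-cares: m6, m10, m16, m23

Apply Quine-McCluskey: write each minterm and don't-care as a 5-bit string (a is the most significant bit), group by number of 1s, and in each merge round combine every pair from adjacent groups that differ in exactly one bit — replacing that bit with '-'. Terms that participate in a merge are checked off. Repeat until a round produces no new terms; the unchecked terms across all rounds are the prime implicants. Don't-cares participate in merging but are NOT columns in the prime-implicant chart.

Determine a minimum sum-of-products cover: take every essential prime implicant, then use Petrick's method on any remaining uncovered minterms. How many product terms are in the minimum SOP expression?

6

Round 0: 00001✓ 00100✓ 00110✓ 00111✓ 01000✓ 01001✓ 01010✓ 01100✓ 01110✓ 10000 10101✓ 10110✓ 10111✓ 11011
Round 1: -0110✓ -0111✓ 0-001 0-100✓ 0-110✓ 001-0✓ 0011-✓ 01-00✓ 01-10✓ 010-0✓ 0100- 011-0✓ 101-1 1011-✓
Round 2: -011- 0-1-0 01--0
PIs = {-011-, 0-001, 0-1-0, 01--0, 0100-, 10000, 101-1, 11011}
Coverage chart:
  m1: 0-001 ←essential
  m4: 0-1-0 ←essential
  m7: -011- ←essential
  m8: 01--0,0100-
  m9: 0-001,0100-
  m12: 0-1-0,01--0
  m14: 0-1-0,01--0
  m21: 101-1 ←essential
  m22: -011- ←essential
  m27: 11011 ←essential
Essential: -011-, 0-001, 0-1-0, 101-1, 11011
Petrick residual → 01--0
Min cover (6 terms): b'cd + a'c'd'e + a'ce' + a'be' + ab'ce + abc'de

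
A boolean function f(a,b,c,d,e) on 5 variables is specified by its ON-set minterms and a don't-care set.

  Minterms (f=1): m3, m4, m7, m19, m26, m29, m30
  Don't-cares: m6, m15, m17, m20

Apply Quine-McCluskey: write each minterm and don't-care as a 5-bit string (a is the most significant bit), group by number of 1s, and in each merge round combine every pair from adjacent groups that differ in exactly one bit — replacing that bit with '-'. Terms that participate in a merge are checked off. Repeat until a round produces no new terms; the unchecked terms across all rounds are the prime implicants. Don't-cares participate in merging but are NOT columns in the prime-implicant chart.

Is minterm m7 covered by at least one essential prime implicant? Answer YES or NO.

NO

Round 0: 00011✓ 00100✓ 00110✓ 00111✓ 01111✓ 10001✓ 10011✓ 10100✓ 11010✓ 11101 11110✓
Round 1: -0011 -0100 0-111 00-11 001-0 0011- 100-1 11-10
PIs = {-0011, -0100, 0-111, 00-11, 001-0, 0011-, 100-1, 11-10, 11101}
Coverage chart:
  m3: -0011,00-11
  m4: -0100,001-0
  m7: 0-111,00-11,0011-
  m19: -0011,100-1
  m26: 11-10 ←essential
  m29: 11101 ←essential
  m30: 11-10 ←essential
Essential: 11-10, 11101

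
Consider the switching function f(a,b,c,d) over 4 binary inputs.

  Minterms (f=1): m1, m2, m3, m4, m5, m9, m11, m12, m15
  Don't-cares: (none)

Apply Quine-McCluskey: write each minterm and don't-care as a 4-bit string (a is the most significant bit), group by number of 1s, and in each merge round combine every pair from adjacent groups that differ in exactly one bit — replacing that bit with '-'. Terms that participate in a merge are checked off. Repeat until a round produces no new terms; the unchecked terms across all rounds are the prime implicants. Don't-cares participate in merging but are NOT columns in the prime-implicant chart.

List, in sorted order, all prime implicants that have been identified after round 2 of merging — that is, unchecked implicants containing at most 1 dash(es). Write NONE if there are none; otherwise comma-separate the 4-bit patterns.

-100, 0-01, 001-, 010-, 1-11

Round 0: 0001✓ 0010✓ 0011✓ 0100✓ 0101✓ 1001✓ 1011✓ 1100✓ 1111✓
Round 1: -001✓ -011✓ -100 0-01 00-1✓ 001- 010- 1-11 10-1✓
Round 2: -0-1
PIs = {-0-1, -100, 0-01, 001-, 010-, 1-11}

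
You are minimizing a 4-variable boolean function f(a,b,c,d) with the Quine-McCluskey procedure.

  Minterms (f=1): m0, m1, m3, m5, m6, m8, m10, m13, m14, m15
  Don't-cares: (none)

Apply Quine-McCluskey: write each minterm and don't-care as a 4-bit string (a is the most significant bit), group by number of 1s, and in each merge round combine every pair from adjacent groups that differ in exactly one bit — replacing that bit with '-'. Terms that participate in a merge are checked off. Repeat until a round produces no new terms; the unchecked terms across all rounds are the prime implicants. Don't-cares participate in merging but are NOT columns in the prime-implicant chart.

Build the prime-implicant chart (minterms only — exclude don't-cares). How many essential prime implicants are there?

2

[col 0] 0000*, 0001*, 0011*, 0101*, 0110*, 1000*, 1010*, 1101*, 1110*, 1111*
[col 1] -000, -101, -110, 0-01, 00-1, 000-, 1-10, 10-0, 11-1, 111-
Prime implicants: -000, -101, -110, 0-01, 00-1, 000-, 1-10, 10-0, 11-1, 111-
PI chart (minterm → PIs covering it):
  0 | -000,000-
  1 | 0-01,00-1,000-
  3 | 00-1  (sole → essential)
  5 | -101,0-01
  6 | -110  (sole → essential)
  8 | -000,10-0
  10 | 1-10,10-0
  13 | -101,11-1
  14 | -110,1-10,111-
  15 | 11-1,111-
Essential prime implicants: -110, 00-1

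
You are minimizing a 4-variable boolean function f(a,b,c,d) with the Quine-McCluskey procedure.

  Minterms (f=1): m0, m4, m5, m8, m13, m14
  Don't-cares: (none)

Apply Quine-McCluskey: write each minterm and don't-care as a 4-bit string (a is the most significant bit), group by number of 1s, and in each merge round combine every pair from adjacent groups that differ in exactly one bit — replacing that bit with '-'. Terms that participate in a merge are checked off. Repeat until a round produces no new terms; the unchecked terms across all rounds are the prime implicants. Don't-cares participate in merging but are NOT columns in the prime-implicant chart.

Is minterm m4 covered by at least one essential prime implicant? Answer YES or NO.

Round 0: 0000✓ 0100✓ 0101✓ 1000✓ 1101✓ 1110
Round 1: -000 -101 0-00 010-
PIs = {-000, -101, 0-00, 010-, 1110}
Coverage chart:
  m0: -000,0-00
  m4: 0-00,010-
  m5: -101,010-
  m8: -000 ←essential
  m13: -101 ←essential
  m14: 1110 ←essential
Essential: -000, -101, 1110

NO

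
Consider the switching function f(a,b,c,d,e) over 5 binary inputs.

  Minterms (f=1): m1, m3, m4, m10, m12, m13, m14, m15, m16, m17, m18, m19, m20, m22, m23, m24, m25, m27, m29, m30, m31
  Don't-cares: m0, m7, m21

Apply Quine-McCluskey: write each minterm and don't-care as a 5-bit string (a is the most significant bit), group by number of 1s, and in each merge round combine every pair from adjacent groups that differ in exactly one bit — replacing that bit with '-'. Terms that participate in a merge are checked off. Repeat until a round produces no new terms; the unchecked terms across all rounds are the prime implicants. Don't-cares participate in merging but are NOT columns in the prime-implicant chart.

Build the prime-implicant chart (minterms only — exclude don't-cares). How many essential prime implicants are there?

4

[col 0] 00000*, 00001*, 00011*, 00100*, 00111*, 01010*, 01100*, 01101*, 01110*, 01111*, 10000*, 10001*, 10010*, 10011*, 10100*, 10101*, 10110*, 10111*, 11000*, 11001*, 11011*, 11101*, 11110*, 11111*
[col 1] -0000*, -0001*, -0011*, -0100*, -0111*, -1101*, -1110*, -1111*, 0-100, 0-111*, 00-00*, 00-11*, 000-1*, 0000-*, 01-10, 011-0*, 011-1*, 0110-*, 0111-*, 1-000*, 1-001*, 1-011*, 1-101*, 1-110*, 1-111*, 10-00*, 10-01*, 10-10*, 10-11*, 100-0*, 100-1*, 1000-*, 1001-*, 101-0*, 101-1*, 1010-*, 1011-*, 11-01*, 11-11*, 110-1*, 1100-*, 111-1*, 1111-*
[col 2] --111, -0-00, -0-11, -00-1, -000-, -11-1, -111-, 011--, 1--01*, 1--11*, 1-0-1*, 1-00-, 1-1-1*, 1-11-, 10--0*, 10--1*, 10-0-*, 10-1-*, 100--*, 101--*, 11--1*
[col 3] 1---1, 10---
Prime implicants: --111, -0-00, -0-11, -00-1, -000-, -11-1, -111-, 0-100, 01-10, 011--, 1---1, 1-00-, 1-11-, 10---
PI chart (minterm → PIs covering it):
  1 | -00-1,-000-
  3 | -0-11,-00-1
  4 | -0-00,0-100
  10 | 01-10  (sole → essential)
  12 | 0-100,011--
  13 | -11-1,011--
  14 | -111-,01-10,011--
  15 | --111,-11-1,-111-,011--
  16 | -0-00,-000-,1-00-,10---
  17 | -00-1,-000-,1---1,1-00-,10---
  18 | 10---  (sole → essential)
  19 | -0-11,-00-1,1---1,10---
  20 | -0-00,10---
  22 | 1-11-,10---
  23 | --111,-0-11,1---1,1-11-,10---
  24 | 1-00-  (sole → essential)
  25 | 1---1,1-00-
  27 | 1---1  (sole → essential)
  29 | -11-1,1---1
  30 | -111-,1-11-
  31 | --111,-11-1,-111-,1---1,1-11-
Essential prime implicants: 01-10, 1---1, 1-00-, 10---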